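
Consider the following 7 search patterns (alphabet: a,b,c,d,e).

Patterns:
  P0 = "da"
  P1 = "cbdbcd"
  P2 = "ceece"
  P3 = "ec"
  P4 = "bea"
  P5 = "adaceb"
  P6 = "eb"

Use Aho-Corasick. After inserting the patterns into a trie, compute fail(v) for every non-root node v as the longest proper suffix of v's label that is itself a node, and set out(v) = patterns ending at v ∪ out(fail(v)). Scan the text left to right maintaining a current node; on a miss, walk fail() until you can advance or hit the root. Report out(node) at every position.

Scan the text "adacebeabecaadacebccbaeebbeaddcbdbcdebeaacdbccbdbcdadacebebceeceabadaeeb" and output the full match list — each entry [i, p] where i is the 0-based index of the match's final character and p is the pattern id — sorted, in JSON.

Construct AC machine:
Trie (insert patterns):
  0='ε' goto a→18 b→15 c→3 d→1 e→13
  1='d' goto a→2
  2='da' goto ·  [P0 ends]
  3='c' goto b→4 e→9
  4='cb' goto d→5
  5='cbd' goto b→6
  6='cbdb' goto c→7
  7='cbdbc' goto d→8
  8='cbdbcd' goto ·  [P1 ends]
  9='ce' goto e→10
  10='cee' goto c→11
  11='ceec' goto e→12
  12='ceece' goto ·  [P2 ends]
  13='e' goto b→24 c→14
  14='ec' goto ·  [P3 ends]
  15='b' goto e→16
  16='be' goto a→17
  17='bea' goto ·  [P4 ends]
  18='a' goto d→19
  19='ad' goto a→20
  20='ada' goto c→21
  21='adac' goto e→22
  22='adace' goto b→23
  23='adaceb' goto ·  [P5 ends]
  24='eb' goto ·  [P6 ends]

BFS fail/out derivation:
  n1('d'): parent n0 fail=0; on 'd' 0 → fail=0;  out ∅∪∅=∅
  n3('c'): parent n0 fail=0; on 'c' 0 → fail=0;  out ∅∪∅=∅
  n13('e'): parent n0 fail=0; on 'e' 0 → fail=0;  out ∅∪∅=∅
  n15('b'): parent n0 fail=0; on 'b' 0 → fail=0;  out ∅∪∅=∅
  n18('a'): parent n0 fail=0; on 'a' 0 → fail=0;  out ∅∪∅=∅
  n2('da'): parent n1 fail=0; on 'a' 0 → fail=18;  out {0}∪∅={0}
  n4('cb'): parent n3 fail=0; on 'b' 0 → fail=15;  out ∅∪∅=∅
  n9('ce'): parent n3 fail=0; on 'e' 0 → fail=13;  out ∅∪∅=∅
  n14('ec'): parent n13 fail=0; on 'c' 0 → fail=3;  out {3}∪∅={3}
  n16('be'): parent n15 fail=0; on 'e' 0 → fail=13;  out ∅∪∅=∅
  n19('ad'): parent n18 fail=0; on 'd' 0 → fail=1;  out ∅∪∅=∅
  n24('eb'): parent n13 fail=0; on 'b' 0 → fail=15;  out {6}∪∅={6}
  n5('cbd'): parent n4 fail=15; on 'd' 15→0 → fail=1;  out ∅∪∅=∅
  n10('cee'): parent n9 fail=13; on 'e' 13→0 → fail=13;  out ∅∪∅=∅
  n17('bea'): parent n16 fail=13; on 'a' 13→0 → fail=18;  out {4}∪∅={4}
  n20('ada'): parent n19 fail=1; on 'a' 1 → fail=2;  out ∅∪{0}={0}
  n6('cbdb'): parent n5 fail=1; on 'b' 1→0 → fail=15;  out ∅∪∅=∅
  n11('ceec'): parent n10 fail=13; on 'c' 13 → fail=14;  out ∅∪{3}={3}
  n21('adac'): parent n20 fail=2; on 'c' 2→18→0 → fail=3;  out ∅∪∅=∅
  n7('cbdbc'): parent n6 fail=15; on 'c' 15→0 → fail=3;  out ∅∪∅=∅
  n12('ceece'): parent n11 fail=14; on 'e' 14→3 → fail=9;  out {2}∪∅={2}
  n22('adace'): parent n21 fail=3; on 'e' 3 → fail=9;  out ∅∪∅=∅
  n8('cbdbcd'): parent n7 fail=3; on 'd' 3→0 → fail=1;  out {1}∪∅={1}
  n23('adaceb'): parent n22 fail=9; on 'b' 9→13 → fail=24;  out {5}∪{6}={5,6}

Run:
i=0 'a': node 0→18
i=1 'd': node 18→19
i=2 'a': node 19→20  ** P0@[1:2]
i=3 'c': node 20→21
i=4 'e': node 21→22
i=5 'b': node 22→23  ** P5@[0:5],P6@[4:5]
i=6 'e': node 23→16 ·f
i=7 'a': node 16→17  ** P4@[5:7]
i=8 'b': node 17→15 ·f
i=9 'e': node 15→16
i=10 'c': node 16→14 ·f  ** P3@[9:10]
i=11 'a': node 14→18 ·f
i=12 'a': node 18→18 ·f
i=13 'd': node 18→19
i=14 'a': node 19→20  ** P0@[13:14]
i=15 'c': node 20→21
i=16 'e': node 21→22
i=17 'b': node 22→23  ** P5@[12:17],P6@[16:17]
i=18 'c': node 23→3 ·f
i=19 'c': node 3→3 ·f
i=20 'b': node 3→4
i=21 'a': node 4→18 ·f
i=22 'e': node 18→13 ·f
i=23 'e': node 13→13 ·f
i=24 'b': node 13→24  ** P6@[23:24]
i=25 'b': node 24→15 ·f
i=26 'e': node 15→16
i=27 'a': node 16→17  ** P4@[25:27]
i=28 'd': node 17→19 ·f
i=29 'd': node 19→1 ·f
i=30 'c': node 1→3 ·f
i=31 'b': node 3→4
i=32 'd': node 4→5
i=33 'b': node 5→6
i=34 'c': node 6→7
i=35 'd': node 7→8  ** P1@[30:35]
i=36 'e': node 8→13 ·f
i=37 'b': node 13→24  ** P6@[36:37]
i=38 'e': node 24→16 ·f
i=39 'a': node 16→17  ** P4@[37:39]
i=40 'a': node 17→18 ·f
i=41 'c': node 18→3 ·f
i=42 'd': node 3→1 ·f
i=43 'b': node 1→15 ·f
i=44 'c': node 15→3 ·f
i=45 'c': node 3→3 ·f
i=46 'b': node 3→4
i=47 'd': node 4→5
i=48 'b': node 5→6
i=49 'c': node 6→7
i=50 'd': node 7→8  ** P1@[45:50]
i=51 'a': node 8→2 ·f  ** P0@[50:51]
i=52 'd': node 2→19 ·f
i=53 'a': node 19→20  ** P0@[52:53]
i=54 'c': node 20→21
i=55 'e': node 21→22
i=56 'b': node 22→23  ** P5@[51:56],P6@[55:56]
i=57 'e': node 23→16 ·f
i=58 'b': node 16→24 ·f  ** P6@[57:58]
i=59 'c': node 24→3 ·f
i=60 'e': node 3→9
i=61 'e': node 9→10
i=62 'c': node 10→11  ** P3@[61:62]
i=63 'e': node 11→12  ** P2@[59:63]
i=64 'a': node 12→18 ·f
i=65 'b': node 18→15 ·f
i=66 'a': node 15→18 ·f
i=67 'd': node 18→19
i=68 'a': node 19→20  ** P0@[67:68]
i=69 'e': node 20→13 ·f
i=70 'e': node 13→13 ·f
i=71 'b': node 13→24  ** P6@[70:71]

Result: [[2,0],[5,5],[5,6],[7,4],[10,3],[14,0],[17,5],[17,6],[24,6],[27,4],[35,1],[37,6],[39,4],[50,1],[51,0],[53,0],[56,5],[56,6],[58,6],[62,3],[63,2],[68,0],[71,6]]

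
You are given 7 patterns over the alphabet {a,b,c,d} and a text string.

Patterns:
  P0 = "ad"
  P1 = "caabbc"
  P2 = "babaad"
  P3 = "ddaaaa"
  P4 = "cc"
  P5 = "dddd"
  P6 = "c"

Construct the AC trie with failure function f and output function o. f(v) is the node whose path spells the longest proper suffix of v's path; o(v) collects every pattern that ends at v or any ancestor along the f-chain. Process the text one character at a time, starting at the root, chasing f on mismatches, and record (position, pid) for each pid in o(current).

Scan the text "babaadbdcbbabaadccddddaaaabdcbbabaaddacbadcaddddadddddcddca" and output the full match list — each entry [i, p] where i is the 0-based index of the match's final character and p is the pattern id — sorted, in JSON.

Build:
Trie (insert patterns):
  0='ε' goto a→1 b→9 c→3 d→15
  1='a' goto d→2
  2='ad' goto ·  ←P0
  3='c' goto a→4 c→21  ←P6
  4='ca' goto a→5
  5='caa' goto b→6
  6='caab' goto b→7
  7='caabb' goto c→8
  8='caabbc' goto ·  ←P1
  9='b' goto a→10
  10='ba' goto b→11
  11='bab' goto a→12
  12='baba' goto a→13
  13='babaa' goto d→14
  14='babaad' goto ·  ←P2
  15='d' goto d→16
  16='dd' goto a→17 d→22
  17='dda' goto a→18
  18='ddaa' goto a→19
  19='ddaaa' goto a→20
  20='ddaaaa' goto ·  ←P3
  21='cc' goto ·  ←P4
  22='ddd' goto d→23
  23='dddd' goto ·  ←P5

BFS fail/out derivation:
  n1('a'): parent n0 fail=0; on 'a' 0 → fail=0;  out ∅∪∅=∅
  n3('c'): parent n0 fail=0; on 'c' 0 → fail=0;  out {6}∪∅={6}
  n9('b'): parent n0 fail=0; on 'b' 0 → fail=0;  out ∅∪∅=∅
  n15('d'): parent n0 fail=0; on 'd' 0 → fail=0;  out ∅∪∅=∅
  n2('ad'): parent n1 fail=0; on 'd' 0 → fail=15;  out {0}∪∅={0}
  n4('ca'): parent n3 fail=0; on 'a' 0 → fail=1;  out ∅∪∅=∅
  n10('ba'): parent n9 fail=0; on 'a' 0 → fail=1;  out ∅∪∅=∅
  n16('dd'): parent n15 fail=0; on 'd' 0 → fail=15;  out ∅∪∅=∅
  n21('cc'): parent n3 fail=0; on 'c' 0 → fail=3;  out {4}∪{6}={4,6}
  n5('caa'): parent n4 fail=1; on 'a' 1→0 → fail=1;  out ∅∪∅=∅
  n11('bab'): parent n10 fail=1; on 'b' 1→0 → fail=9;  out ∅∪∅=∅
  n17('dda'): parent n16 fail=15; on 'a' 15→0 → fail=1;  out ∅∪∅=∅
  n22('ddd'): parent n16 fail=15; on 'd' 15 → fail=16;  out ∅∪∅=∅
  n6('caab'): parent n5 fail=1; on 'b' 1→0 → fail=9;  out ∅∪∅=∅
  n12('baba'): parent n11 fail=9; on 'a' 9 → fail=10;  out ∅∪∅=∅
  n18('ddaa'): parent n17 fail=1; on 'a' 1→0 → fail=1;  out ∅∪∅=∅
  n23('dddd'): parent n22 fail=16; on 'd' 16 → fail=22;  out {5}∪∅={5}
  n7('caabb'): parent n6 fail=9; on 'b' 9→0 → fail=9;  out ∅∪∅=∅
  n13('babaa'): parent n12 fail=10; on 'a' 10→1→0 → fail=1;  out ∅∪∅=∅
  n19('ddaaa'): parent n18 fail=1; on 'a' 1→0 → fail=1;  out ∅∪∅=∅
  n8('caabbc'): parent n7 fail=9; on 'c' 9→0 → fail=3;  out {1}∪{6}={1,6}
  n14('babaad'): parent n13 fail=1; on 'd' 1 → fail=2;  out {2}∪{0}={0,2}
  n20('ddaaaa'): parent n19 fail=1; on 'a' 1→0 → fail=1;  out {3}∪∅={3}

Scan:
[0] read 'b'  n0⇒n9
[1] read 'a'  n9⇒n10
[2] read 'b'  n10⇒n11
[3] read 'a'  n11⇒n12
[4] read 'a'  n12⇒n13
[5] read 'd'  n13⇒n14  emit P0@[4:5],P2@[0:5]
[6] read 'b'  n14⇒n9 (via fail)
[7] read 'd'  n9⇒n15 (via fail)
[8] read 'c'  n15⇒n3 (via fail)  emit P6@[8:8]
[9] read 'b'  n3⇒n9 (via fail)
[10] read 'b'  n9⇒n9 (via fail)
[11] read 'a'  n9⇒n10
[12] read 'b'  n10⇒n11
[13] read 'a'  n11⇒n12
[14] read 'a'  n12⇒n13
[15] read 'd'  n13⇒n14  emit P0@[14:15],P2@[10:15]
[16] read 'c'  n14⇒n3 (via fail)  emit P6@[16:16]
[17] read 'c'  n3⇒n21  emit P4@[16:17],P6@[17:17]
[18] read 'd'  n21⇒n15 (via fail)
[19] read 'd'  n15⇒n16
[20] read 'd'  n16⇒n22
[21] read 'd'  n22⇒n23  emit P5@[18:21]
[22] read 'a'  n23⇒n17 (via fail)
[23] read 'a'  n17⇒n18
[24] read 'a'  n18⇒n19
[25] read 'a'  n19⇒n20  emit P3@[20:25]
[26] read 'b'  n20⇒n9 (via fail)
[27] read 'd'  n9⇒n15 (via fail)
[28] read 'c'  n15⇒n3 (via fail)  emit P6@[28:28]
[29] read 'b'  n3⇒n9 (via fail)
[30] read 'b'  n9⇒n9 (via fail)
[31] read 'a'  n9⇒n10
[32] read 'b'  n10⇒n11
[33] read 'a'  n11⇒n12
[34] read 'a'  n12⇒n13
[35] read 'd'  n13⇒n14  emit P0@[34:35],P2@[30:35]
[36] read 'd'  n14⇒n16 (via fail)
[37] read 'a'  n16⇒n17
[38] read 'c'  n17⇒n3 (via fail)  emit P6@[38:38]
[39] read 'b'  n3⇒n9 (via fail)
[40] read 'a'  n9⇒n10
[41] read 'd'  n10⇒n2 (via fail)  emit P0@[40:41]
[42] read 'c'  n2⇒n3 (via fail)  emit P6@[42:42]
[43] read 'a'  n3⇒n4
[44] read 'd'  n4⇒n2 (via fail)  emit P0@[43:44]
[45] read 'd'  n2⇒n16 (via fail)
[46] read 'd'  n16⇒n22
[47] read 'd'  n22⇒n23  emit P5@[44:47]
[48] read 'a'  n23⇒n17 (via fail)
[49] read 'd'  n17⇒n2 (via fail)  emit P0@[48:49]
[50] read 'd'  n2⇒n16 (via fail)
[51] read 'd'  n16⇒n22
[52] read 'd'  n22⇒n23  emit P5@[49:52]
[53] read 'd'  n23⇒n23 (via fail)  emit P5@[50:53]
[54] read 'c'  n23⇒n3 (via fail)  emit P6@[54:54]
[55] read 'd'  n3⇒n15 (via fail)
[56] read 'd'  n15⇒n16
[57] read 'c'  n16⇒n3 (via fail)  emit P6@[57:57]
[58] read 'a'  n3⇒n4

Result: [[5,0],[5,2],[8,6],[15,0],[15,2],[16,6],[17,4],[17,6],[21,5],[25,3],[28,6],[35,0],[35,2],[38,6],[41,0],[42,6],[44,0],[47,5],[49,0],[52,5],[53,5],[54,6],[57,6]]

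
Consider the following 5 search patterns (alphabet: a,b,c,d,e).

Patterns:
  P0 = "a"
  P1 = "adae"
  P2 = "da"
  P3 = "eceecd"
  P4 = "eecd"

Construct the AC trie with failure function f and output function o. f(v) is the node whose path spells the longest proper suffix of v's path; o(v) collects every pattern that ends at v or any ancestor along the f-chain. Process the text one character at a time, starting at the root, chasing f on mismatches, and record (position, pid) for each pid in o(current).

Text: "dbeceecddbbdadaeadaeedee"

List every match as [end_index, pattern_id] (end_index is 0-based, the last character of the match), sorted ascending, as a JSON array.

Construct AC machine:
Trie (insert patterns):
  0='ε' goto a→1 d→5 e→7
  1='a' goto d→2  ←P0
  2='ad' goto a→3
  3='ada' goto e→4
  4='adae' goto ·  ←P1
  5='d' goto a→6
  6='da' goto ·  ←P2
  7='e' goto c→8 e→13
  8='ec' goto e→9
  9='ece' goto e→10
  10='ecee' goto c→11
  11='eceec' goto d→12
  12='eceecd' goto ·  ←P3
  13='ee' goto c→14
  14='eec' goto d→15
  15='eecd' goto ·  ←P4

BFS fail/out derivation:
  n1('a'): parent n0 fail=0; on 'a' 0 → fail=0;  out {0}∪∅={0}
  n5('d'): parent n0 fail=0; on 'd' 0 → fail=0;  out ∅∪∅=∅
  n7('e'): parent n0 fail=0; on 'e' 0 → fail=0;  out ∅∪∅=∅
  n2('ad'): parent n1 fail=0; on 'd' 0 → fail=5;  out ∅∪∅=∅
  n6('da'): parent n5 fail=0; on 'a' 0 → fail=1;  out {2}∪{0}={0,2}
  n8('ec'): parent n7 fail=0; on 'c' 0 → fail=0;  out ∅∪∅=∅
  n13('ee'): parent n7 fail=0; on 'e' 0 → fail=7;  out ∅∪∅=∅
  n3('ada'): parent n2 fail=5; on 'a' 5 → fail=6;  out ∅∪{0,2}={0,2}
  n9('ece'): parent n8 fail=0; on 'e' 0 → fail=7;  out ∅∪∅=∅
  n14('eec'): parent n13 fail=7; on 'c' 7 → fail=8;  out ∅∪∅=∅
  n4('adae'): parent n3 fail=6; on 'e' 6→1→0 → fail=7;  out {1}∪∅={1}
  n10('ecee'): parent n9 fail=7; on 'e' 7 → fail=13;  out ∅∪∅=∅
  n15('eecd'): parent n14 fail=8; on 'd' 8→0 → fail=5;  out {4}∪∅={4}
  n11('eceec'): parent n10 fail=13; on 'c' 13 → fail=14;  out ∅∪∅=∅
  n12('eceecd'): parent n11 fail=14; on 'd' 14 → fail=15;  out {3}∪{4}={3,4}

Run:
pos 0 'd': at 5
pos 1 'b': at 0 (via fail)
pos 2 'e': at 7
pos 3 'c': at 8
pos 4 'e': at 9
pos 5 'e': at 10
pos 6 'c': at 11
pos 7 'd': at 12  ** P3@[2:7],P4@[4:7]
pos 8 'd': at 5 (via fail)
pos 9 'b': at 0 (via fail)
pos 10 'b': at 0
pos 11 'd': at 5
pos 12 'a': at 6  ** P0@[12:12],P2@[11:12]
pos 13 'd': at 2 (via fail)
pos 14 'a': at 3  ** P0@[14:14],P2@[13:14]
pos 15 'e': at 4  ** P1@[12:15]
pos 16 'a': at 1 (via fail)  ** P0@[16:16]
pos 17 'd': at 2
pos 18 'a': at 3  ** P0@[18:18],P2@[17:18]
pos 19 'e': at 4  ** P1@[16:19]
pos 20 'e': at 13 (via fail)
pos 21 'd': at 5 (via fail)
pos 22 'e': at 7 (via fail)
pos 23 'e': at 13

Matches: [[7,3],[7,4],[12,0],[12,2],[14,0],[14,2],[15,1],[16,0],[18,0],[18,2],[19,1]]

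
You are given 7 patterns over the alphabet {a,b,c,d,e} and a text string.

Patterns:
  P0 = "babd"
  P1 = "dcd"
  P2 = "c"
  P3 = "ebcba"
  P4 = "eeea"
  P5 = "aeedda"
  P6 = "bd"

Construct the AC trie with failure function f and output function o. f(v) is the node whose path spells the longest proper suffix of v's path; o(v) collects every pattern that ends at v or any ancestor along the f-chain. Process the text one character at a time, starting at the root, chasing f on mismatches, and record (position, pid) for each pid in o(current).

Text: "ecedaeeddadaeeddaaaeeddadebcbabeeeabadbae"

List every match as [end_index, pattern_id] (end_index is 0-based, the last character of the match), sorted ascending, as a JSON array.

Build:
Trie nodes:
  0='ε' goto a→17 b→1 c→8 d→5 e→9
  1='b' goto a→2 d→23
  2='ba' goto b→3
  3='bab' goto d→4
  4='babd' goto ·  [P0 ends]
  5='d' goto c→6
  6='dc' goto d→7
  7='dcd' goto ·  [P1 ends]
  8='c' goto ·  [P2 ends]
  9='e' goto b→10 e→14
  10='eb' goto c→11
  11='ebc' goto b→12
  12='ebcb' goto a→13
  13='ebcba' goto ·  [P3 ends]
  14='ee' goto e→15
  15='eee' goto a→16
  16='eeea' goto ·  [P4 ends]
  17='a' goto e→18
  18='ae' goto e→19
  19='aee' goto d→20
  20='aeed' goto d→21
  21='aeedd' goto a→22
  22='aeedda' goto ·  [P5 ends]
  23='bd' goto ·  [P6 ends]

BFS fail/out derivation:
  fail(1) 'b': from fail(0)=0 chase 'b': 0 ⇒ 0;  out=∅∪out(0)=∅
  fail(5) 'd': from fail(0)=0 chase 'd': 0 ⇒ 0;  out=∅∪out(0)=∅
  fail(8) 'c': from fail(0)=0 chase 'c': 0 ⇒ 0;  out={2}∪out(0)={2}
  fail(9) 'e': from fail(0)=0 chase 'e': 0 ⇒ 0;  out=∅∪out(0)=∅
  fail(17) 'a': from fail(0)=0 chase 'a': 0 ⇒ 0;  out=∅∪out(0)=∅
  fail(2) 'ba': from fail(1)=0 chase 'a': 0 ⇒ 17;  out=∅∪out(17)=∅
  fail(6) 'dc': from fail(5)=0 chase 'c': 0 ⇒ 8;  out=∅∪out(8)={2}
  fail(10) 'eb': from fail(9)=0 chase 'b': 0 ⇒ 1;  out=∅∪out(1)=∅
  fail(14) 'ee': from fail(9)=0 chase 'e': 0 ⇒ 9;  out=∅∪out(9)=∅
  fail(18) 'ae': from fail(17)=0 chase 'e': 0 ⇒ 9;  out=∅∪out(9)=∅
  fail(23) 'bd': from fail(1)=0 chase 'd': 0 ⇒ 5;  out={6}∪out(5)={6}
  fail(3) 'bab': from fail(2)=17 chase 'b': 17→0 ⇒ 1;  out=∅∪out(1)=∅
  fail(7) 'dcd': from fail(6)=8 chase 'd': 8→0 ⇒ 5;  out={1}∪out(5)={1}
  fail(11) 'ebc': from fail(10)=1 chase 'c': 1→0 ⇒ 8;  out=∅∪out(8)={2}
  fail(15) 'eee': from fail(14)=9 chase 'e': 9 ⇒ 14;  out=∅∪out(14)=∅
  fail(19) 'aee': from fail(18)=9 chase 'e': 9 ⇒ 14;  out=∅∪out(14)=∅
  fail(4) 'babd': from fail(3)=1 chase 'd': 1 ⇒ 23;  out={0}∪out(23)={0,6}
  fail(12) 'ebcb': from fail(11)=8 chase 'b': 8→0 ⇒ 1;  out=∅∪out(1)=∅
  fail(16) 'eeea': from fail(15)=14 chase 'a': 14→9→0 ⇒ 17;  out={4}∪out(17)={4}
  fail(20) 'aeed': from fail(19)=14 chase 'd': 14→9→0 ⇒ 5;  out=∅∪out(5)=∅
  fail(13) 'ebcba': from fail(12)=1 chase 'a': 1 ⇒ 2;  out={3}∪out(2)={3}
  fail(21) 'aeedd': from fail(20)=5 chase 'd': 5→0 ⇒ 5;  out=∅∪out(5)=∅
  fail(22) 'aeedda': from fail(21)=5 chase 'a': 5→0 ⇒ 17;  out={5}∪out(17)={5}

Scan:
pos 0 'e': at 9
pos 1 'c': at 8 (via fail)  emit P2@[1:1]
pos 2 'e': at 9 (via fail)
pos 3 'd': at 5 (via fail)
pos 4 'a': at 17 (via fail)
pos 5 'e': at 18
pos 6 'e': at 19
pos 7 'd': at 20
pos 8 'd': at 21
pos 9 'a': at 22  emit P5@[4:9]
pos 10 'd': at 5 (via fail)
pos 11 'a': at 17 (via fail)
pos 12 'e': at 18
pos 13 'e': at 19
pos 14 'd': at 20
pos 15 'd': at 21
pos 16 'a': at 22  emit P5@[11:16]
pos 17 'a': at 17 (via fail)
pos 18 'a': at 17 (via fail)
pos 19 'e': at 18
pos 20 'e': at 19
pos 21 'd': at 20
pos 22 'd': at 21
pos 23 'a': at 22  emit P5@[18:23]
pos 24 'd': at 5 (via fail)
pos 25 'e': at 9 (via fail)
pos 26 'b': at 10
pos 27 'c': at 11  emit P2@[27:27]
pos 28 'b': at 12
pos 29 'a': at 13  emit P3@[25:29]
pos 30 'b': at 3 (via fail)
pos 31 'e': at 9 (via fail)
pos 32 'e': at 14
pos 33 'e': at 15
pos 34 'a': at 16  emit P4@[31:34]
pos 35 'b': at 1 (via fail)
pos 36 'a': at 2
pos 37 'd': at 5 (via fail)
pos 38 'b': at 1 (via fail)
pos 39 'a': at 2
pos 40 'e': at 18 (via fail)

Matches: [[1,2],[9,5],[16,5],[23,5],[27,2],[29,3],[34,4]]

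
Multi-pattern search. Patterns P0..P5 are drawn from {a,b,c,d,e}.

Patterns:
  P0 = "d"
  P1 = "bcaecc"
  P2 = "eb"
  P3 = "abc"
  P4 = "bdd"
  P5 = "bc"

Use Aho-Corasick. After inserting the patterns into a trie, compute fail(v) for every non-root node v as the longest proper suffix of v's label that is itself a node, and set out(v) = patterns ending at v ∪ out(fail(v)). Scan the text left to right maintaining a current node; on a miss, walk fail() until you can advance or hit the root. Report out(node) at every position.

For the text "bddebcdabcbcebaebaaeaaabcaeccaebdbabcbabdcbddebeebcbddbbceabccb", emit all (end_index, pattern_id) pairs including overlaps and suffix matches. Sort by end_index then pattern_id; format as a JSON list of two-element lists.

Build:
Trie nodes:
  0='ε' goto a→10 b→2 d→1 e→8
  1='d' goto ·  ←P0
  2='b' goto c→3 d→13
  3='bc' goto a→4  ←P5
  4='bca' goto e→5
  5='bcae' goto c→6
  6='bcaec' goto c→7
  7='bcaecc' goto ·  ←P1
  8='e' goto b→9
  9='eb' goto ·  ←P2
  10='a' goto b→11
  11='ab' goto c→12
  12='abc' goto ·  ←P3
  13='bd' goto d→14
  14='bdd' goto ·  ←P4

BFS fail/out derivation:
  fail(1) 'd': from fail(0)=0 chase 'd': 0 ⇒ 0;  out={0}∪out(0)={0}
  fail(2) 'b': from fail(0)=0 chase 'b': 0 ⇒ 0;  out=∅∪out(0)=∅
  fail(8) 'e': from fail(0)=0 chase 'e': 0 ⇒ 0;  out=∅∪out(0)=∅
  fail(10) 'a': from fail(0)=0 chase 'a': 0 ⇒ 0;  out=∅∪out(0)=∅
  fail(3) 'bc': from fail(2)=0 chase 'c': 0 ⇒ 0;  out={5}∪out(0)={5}
  fail(9) 'eb': from fail(8)=0 chase 'b': 0 ⇒ 2;  out={2}∪out(2)={2}
  fail(11) 'ab': from fail(10)=0 chase 'b': 0 ⇒ 2;  out=∅∪out(2)=∅
  fail(13) 'bd': from fail(2)=0 chase 'd': 0 ⇒ 1;  out=∅∪out(1)={0}
  fail(4) 'bca': from fail(3)=0 chase 'a': 0 ⇒ 10;  out=∅∪out(10)=∅
  fail(12) 'abc': from fail(11)=2 chase 'c': 2 ⇒ 3;  out={3}∪out(3)={3,5}
  fail(14) 'bdd': from fail(13)=1 chase 'd': 1→0 ⇒ 1;  out={4}∪out(1)={0,4}
  fail(5) 'bcae': from fail(4)=10 chase 'e': 10→0 ⇒ 8;  out=∅∪out(8)=∅
  fail(6) 'bcaec': from fail(5)=8 chase 'c': 8→0 ⇒ 0;  out=∅∪out(0)=∅
  fail(7) 'bcaecc': from fail(6)=0 chase 'c': 0 ⇒ 0;  out={1}∪out(0)={1}

Scan:
i=0 'b': node 0→2
i=1 'd': node 2→13  ** P0@[1:1]
i=2 'd': node 13→14  ** P0@[2:2],P4@[0:2]
i=3 'e': node 14→8 (via fail)
i=4 'b': node 8→9  ** P2@[3:4]
i=5 'c': node 9→3 (via fail)  ** P5@[4:5]
i=6 'd': node 3→1 (via fail)  ** P0@[6:6]
i=7 'a': node 1→10 (via fail)
i=8 'b': node 10→11
i=9 'c': node 11→12  ** P3@[7:9],P5@[8:9]
i=10 'b': node 12→2 (via fail)
i=11 'c': node 2→3  ** P5@[10:11]
i=12 'e': node 3→8 (via fail)
i=13 'b': node 8→9  ** P2@[12:13]
i=14 'a': node 9→10 (via fail)
i=15 'e': node 10→8 (via fail)
i=16 'b': node 8→9  ** P2@[15:16]
i=17 'a': node 9→10 (via fail)
i=18 'a': node 10→10 (via fail)
i=19 'e': node 10→8 (via fail)
i=20 'a': node 8→10 (via fail)
i=21 'a': node 10→10 (via fail)
i=22 'a': node 10→10 (via fail)
i=23 'b': node 10→11
i=24 'c': node 11→12  ** P3@[22:24],P5@[23:24]
i=25 'a': node 12→4 (via fail)
i=26 'e': node 4→5
i=27 'c': node 5→6
i=28 'c': node 6→7  ** P1@[23:28]
i=29 'a': node 7→10 (via fail)
i=30 'e': node 10→8 (via fail)
i=31 'b': node 8→9  ** P2@[30:31]
i=32 'd': node 9→13 (via fail)  ** P0@[32:32]
i=33 'b': node 13→2 (via fail)
i=34 'a': node 2→10 (via fail)
i=35 'b': node 10→11
i=36 'c': node 11→12  ** P3@[34:36],P5@[35:36]
i=37 'b': node 12→2 (via fail)
i=38 'a': node 2→10 (via fail)
i=39 'b': node 10→11
i=40 'd': node 11→13 (via fail)  ** P0@[40:40]
i=41 'c': node 13→0 (via fail)
i=42 'b': node 0→2
i=43 'd': node 2→13  ** P0@[43:43]
i=44 'd': node 13→14  ** P0@[44:44],P4@[42:44]
i=45 'e': node 14→8 (via fail)
i=46 'b': node 8→9  ** P2@[45:46]
i=47 'e': node 9→8 (via fail)
i=48 'e': node 8→8 (via fail)
i=49 'b': node 8→9  ** P2@[48:49]
i=50 'c': node 9→3 (via fail)  ** P5@[49:50]
i=51 'b': node 3→2 (via fail)
i=52 'd': node 2→13  ** P0@[52:52]
i=53 'd': node 13→14  ** P0@[53:53],P4@[51:53]
i=54 'b': node 14→2 (via fail)
i=55 'b': node 2→2 (via fail)
i=56 'c': node 2→3  ** P5@[55:56]
i=57 'e': node 3→8 (via fail)
i=58 'a': node 8→10 (via fail)
i=59 'b': node 10→11
i=60 'c': node 11→12  ** P3@[58:60],P5@[59:60]
i=61 'c': node 12→0 (via fail)
i=62 'b': node 0→2

Result: [[1,0],[2,0],[2,4],[4,2],[5,5],[6,0],[9,3],[9,5],[11,5],[13,2],[16,2],[24,3],[24,5],[28,1],[31,2],[32,0],[36,3],[36,5],[40,0],[43,0],[44,0],[44,4],[46,2],[49,2],[50,5],[52,0],[53,0],[53,4],[56,5],[60,3],[60,5]]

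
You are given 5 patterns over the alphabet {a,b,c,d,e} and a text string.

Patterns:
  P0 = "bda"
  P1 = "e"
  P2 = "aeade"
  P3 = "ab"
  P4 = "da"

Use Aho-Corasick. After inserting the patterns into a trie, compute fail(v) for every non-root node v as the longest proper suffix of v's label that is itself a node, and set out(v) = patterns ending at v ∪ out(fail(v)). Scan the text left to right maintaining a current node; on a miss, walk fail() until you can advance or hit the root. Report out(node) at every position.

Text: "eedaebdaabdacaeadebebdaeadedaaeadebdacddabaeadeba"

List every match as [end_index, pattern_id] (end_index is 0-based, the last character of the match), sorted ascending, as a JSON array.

Build automaton:
Trie (insert patterns):
  n0 'ε': a→5 b→1 d→11 e→4
  n1 'b': d→2
  n2 'bd': a→3
  n3 'bda': ·  ←P0
  n4 'e': ·  ←P1
  n5 'a': b→10 e→6
  n6 'ae': a→7
  n7 'aea': d→8
  n8 'aead': e→9
  n9 'aeade': ·  ←P2
  n10 'ab': ·  ←P3
  n11 'd': a→12
  n12 'da': ·  ←P4

BFS fail/out derivation:
  n1('b'): parent n0 fail=0; on 'b' 0 → fail=0;  out ∅∪∅=∅
  n4('e'): parent n0 fail=0; on 'e' 0 → fail=0;  out {1}∪∅={1}
  n5('a'): parent n0 fail=0; on 'a' 0 → fail=0;  out ∅∪∅=∅
  n11('d'): parent n0 fail=0; on 'd' 0 → fail=0;  out ∅∪∅=∅
  n2('bd'): parent n1 fail=0; on 'd' 0 → fail=11;  out ∅∪∅=∅
  n6('ae'): parent n5 fail=0; on 'e' 0 → fail=4;  out ∅∪{1}={1}
  n10('ab'): parent n5 fail=0; on 'b' 0 → fail=1;  out {3}∪∅={3}
  n12('da'): parent n11 fail=0; on 'a' 0 → fail=5;  out {4}∪∅={4}
  n3('bda'): parent n2 fail=11; on 'a' 11 → fail=12;  out {0}∪{4}={0,4}
  n7('aea'): parent n6 fail=4; on 'a' 4→0 → fail=5;  out ∅∪∅=∅
  n8('aead'): parent n7 fail=5; on 'd' 5→0 → fail=11;  out ∅∪∅=∅
  n9('aeade'): parent n8 fail=11; on 'e' 11→0 → fail=4;  out {2}∪{1}={1,2}

Text stream:
i=0 'e': node 0→4  ** P1@[0:0]
i=1 'e': node 4→4 (fail-walked)  ** P1@[1:1]
i=2 'd': node 4→11 (fail-walked)
i=3 'a': node 11→12  ** P4@[2:3]
i=4 'e': node 12→6 (fail-walked)  ** P1@[4:4]
i=5 'b': node 6→1 (fail-walked)
i=6 'd': node 1→2
i=7 'a': node 2→3  ** P0@[5:7],P4@[6:7]
i=8 'a': node 3→5 (fail-walked)
i=9 'b': node 5→10  ** P3@[8:9]
i=10 'd': node 10→2 (fail-walked)
i=11 'a': node 2→3  ** P0@[9:11],P4@[10:11]
i=12 'c': node 3→0 (fail-walked)
i=13 'a': node 0→5
i=14 'e': node 5→6  ** P1@[14:14]
i=15 'a': node 6→7
i=16 'd': node 7→8
i=17 'e': node 8→9  ** P1@[17:17],P2@[13:17]
i=18 'b': node 9→1 (fail-walked)
i=19 'e': node 1→4 (fail-walked)  ** P1@[19:19]
i=20 'b': node 4→1 (fail-walked)
i=21 'd': node 1→2
i=22 'a': node 2→3  ** P0@[20:22],P4@[21:22]
i=23 'e': node 3→6 (fail-walked)  ** P1@[23:23]
i=24 'a': node 6→7
i=25 'd': node 7→8
i=26 'e': node 8→9  ** P1@[26:26],P2@[22:26]
i=27 'd': node 9→11 (fail-walked)
i=28 'a': node 11→12  ** P4@[27:28]
i=29 'a': node 12→5 (fail-walked)
i=30 'e': node 5→6  ** P1@[30:30]
i=31 'a': node 6→7
i=32 'd': node 7→8
i=33 'e': node 8→9  ** P1@[33:33],P2@[29:33]
i=34 'b': node 9→1 (fail-walked)
i=35 'd': node 1→2
i=36 'a': node 2→3  ** P0@[34:36],P4@[35:36]
i=37 'c': node 3→0 (fail-walked)
i=38 'd': node 0→11
i=39 'd': node 11→11 (fail-walked)
i=40 'a': node 11→12  ** P4@[39:40]
i=41 'b': node 12→10 (fail-walked)  ** P3@[40:41]
i=42 'a': node 10→5 (fail-walked)
i=43 'e': node 5→6  ** P1@[43:43]
i=44 'a': node 6→7
i=45 'd': node 7→8
i=46 'e': node 8→9  ** P1@[46:46],P2@[42:46]
i=47 'b': node 9→1 (fail-walked)
i=48 'a': node 1→5 (fail-walked)

Matches: [[0,1],[1,1],[3,4],[4,1],[7,0],[7,4],[9,3],[11,0],[11,4],[14,1],[17,1],[17,2],[19,1],[22,0],[22,4],[23,1],[26,1],[26,2],[28,4],[30,1],[33,1],[33,2],[36,0],[36,4],[40,4],[41,3],[43,1],[46,1],[46,2]]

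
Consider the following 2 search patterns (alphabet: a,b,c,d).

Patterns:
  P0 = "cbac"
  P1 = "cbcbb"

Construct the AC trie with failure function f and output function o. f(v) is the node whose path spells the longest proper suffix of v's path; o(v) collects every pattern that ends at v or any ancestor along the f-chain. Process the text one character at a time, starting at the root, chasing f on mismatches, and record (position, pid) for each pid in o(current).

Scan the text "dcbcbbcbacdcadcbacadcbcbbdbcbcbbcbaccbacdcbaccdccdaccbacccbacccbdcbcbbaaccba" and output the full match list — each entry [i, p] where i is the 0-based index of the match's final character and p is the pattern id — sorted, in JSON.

Build:
Trie nodes:
  0='ε' goto c→1
  1='c' goto b→2
  2='cb' goto a→3 c→5
  3='cba' goto c→4
  4='cbac' goto ·  ←P0
  5='cbc' goto b→6
  6='cbcb' goto b→7
  7='cbcbb' goto ·  ←P1

Failure links (BFS by depth):
  fail(1) 'c': from fail(0)=0 chase 'c': 0 ⇒ 0;  out=∅∪out(0)=∅
  fail(2) 'cb': from fail(1)=0 chase 'b': 0 ⇒ 0;  out=∅∪out(0)=∅
  fail(3) 'cba': from fail(2)=0 chase 'a': 0 ⇒ 0;  out=∅∪out(0)=∅
  fail(5) 'cbc': from fail(2)=0 chase 'c': 0 ⇒ 1;  out=∅∪out(1)=∅
  fail(4) 'cbac': from fail(3)=0 chase 'c': 0 ⇒ 1;  out={0}∪out(1)={0}
  fail(6) 'cbcb': from fail(5)=1 chase 'b': 1 ⇒ 2;  out=∅∪out(2)=∅
  fail(7) 'cbcbb': from fail(6)=2 chase 'b': 2→0 ⇒ 0;  out={1}∪out(0)={1}

Scan:
i=0 'd': node 0→0
i=1 'c': node 0→1
i=2 'b': node 1→2
i=3 'c': node 2→5
i=4 'b': node 5→6
i=5 'b': node 6→7  ** P1@[1:5]
i=6 'c': node 7→1 (via fail)
i=7 'b': node 1→2
i=8 'a': node 2→3
i=9 'c': node 3→4  ** P0@[6:9]
i=10 'd': node 4→0 (via fail)
i=11 'c': node 0→1
i=12 'a': node 1→0 (via fail)
i=13 'd': node 0→0
i=14 'c': node 0→1
i=15 'b': node 1→2
i=16 'a': node 2→3
i=17 'c': node 3→4  ** P0@[14:17]
i=18 'a': node 4→0 (via fail)
i=19 'd': node 0→0
i=20 'c': node 0→1
i=21 'b': node 1→2
i=22 'c': node 2→5
i=23 'b': node 5→6
i=24 'b': node 6→7  ** P1@[20:24]
i=25 'd': node 7→0 (via fail)
i=26 'b': node 0→0
i=27 'c': node 0→1
i=28 'b': node 1→2
i=29 'c': node 2→5
i=30 'b': node 5→6
i=31 'b': node 6→7  ** P1@[27:31]
i=32 'c': node 7→1 (via fail)
i=33 'b': node 1→2
i=34 'a': node 2→3
i=35 'c': node 3→4  ** P0@[32:35]
i=36 'c': node 4→1 (via fail)
i=37 'b': node 1→2
i=38 'a': node 2→3
i=39 'c': node 3→4  ** P0@[36:39]
i=40 'd': node 4→0 (via fail)
i=41 'c': node 0→1
i=42 'b': node 1→2
i=43 'a': node 2→3
i=44 'c': node 3→4  ** P0@[41:44]
i=45 'c': node 4→1 (via fail)
i=46 'd': node 1→0 (via fail)
i=47 'c': node 0→1
i=48 'c': node 1→1 (via fail)
i=49 'd': node 1→0 (via fail)
i=50 'a': node 0→0
i=51 'c': node 0→1
i=52 'c': node 1→1 (via fail)
i=53 'b': node 1→2
i=54 'a': node 2→3
i=55 'c': node 3→4  ** P0@[52:55]
i=56 'c': node 4→1 (via fail)
i=57 'c': node 1→1 (via fail)
i=58 'b': node 1→2
i=59 'a': node 2→3
i=60 'c': node 3→4  ** P0@[57:60]
i=61 'c': node 4→1 (via fail)
i=62 'c': node 1→1 (via fail)
i=63 'b': node 1→2
i=64 'd': node 2→0 (via fail)
i=65 'c': node 0→1
i=66 'b': node 1→2
i=67 'c': node 2→5
i=68 'b': node 5→6
i=69 'b': node 6→7  ** P1@[65:69]
i=70 'a': node 7→0 (via fail)
i=71 'a': node 0→0
i=72 'c': node 0→1
i=73 'c': node 1→1 (via fail)
i=74 'b': node 1→2
i=75 'a': node 2→3

All matches (sorted): [[5,1],[9,0],[17,0],[24,1],[31,1],[35,0],[39,0],[44,0],[55,0],[60,0],[69,1]]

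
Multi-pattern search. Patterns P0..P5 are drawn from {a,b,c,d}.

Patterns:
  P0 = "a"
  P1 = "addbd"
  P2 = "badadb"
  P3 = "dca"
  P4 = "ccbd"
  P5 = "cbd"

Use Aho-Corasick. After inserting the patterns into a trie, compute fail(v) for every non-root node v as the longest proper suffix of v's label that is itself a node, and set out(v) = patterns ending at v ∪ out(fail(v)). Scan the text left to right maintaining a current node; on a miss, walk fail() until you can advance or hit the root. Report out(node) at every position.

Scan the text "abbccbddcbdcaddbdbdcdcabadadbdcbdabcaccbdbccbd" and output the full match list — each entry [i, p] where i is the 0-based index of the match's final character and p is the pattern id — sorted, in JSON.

Build automaton:
Trie (insert patterns):
  n0 'ε': a→1 b→6 c→15 d→12
  n1 'a': d→2  ←P0
  n2 'ad': d→3
  n3 'add': b→4
  n4 'addb': d→5
  n5 'addbd': ·  ←P1
  n6 'b': a→7
  n7 'ba': d→8
  n8 'bad': a→9
  n9 'bada': d→10
  n10 'badad': b→11
  n11 'badadb': ·  ←P2
  n12 'd': c→13
  n13 'dc': a→14
  n14 'dca': ·  ←P3
  n15 'c': b→19 c→16
  n16 'cc': b→17
  n17 'ccb': d→18
  n18 'ccbd': ·  ←P4
  n19 'cb': d→20
  n20 'cbd': ·  ←P5

BFS fail/out derivation:
  n1('a'): parent n0 fail=0; on 'a' 0 → fail=0;  out {0}∪∅={0}
  n6('b'): parent n0 fail=0; on 'b' 0 → fail=0;  out ∅∪∅=∅
  n12('d'): parent n0 fail=0; on 'd' 0 → fail=0;  out ∅∪∅=∅
  n15('c'): parent n0 fail=0; on 'c' 0 → fail=0;  out ∅∪∅=∅
  n2('ad'): parent n1 fail=0; on 'd' 0 → fail=12;  out ∅∪∅=∅
  n7('ba'): parent n6 fail=0; on 'a' 0 → fail=1;  out ∅∪{0}={0}
  n13('dc'): parent n12 fail=0; on 'c' 0 → fail=15;  out ∅∪∅=∅
  n16('cc'): parent n15 fail=0; on 'c' 0 → fail=15;  out ∅∪∅=∅
  n19('cb'): parent n15 fail=0; on 'b' 0 → fail=6;  out ∅∪∅=∅
  n3('add'): parent n2 fail=12; on 'd' 12→0 → fail=12;  out ∅∪∅=∅
  n8('bad'): parent n7 fail=1; on 'd' 1 → fail=2;  out ∅∪∅=∅
  n14('dca'): parent n13 fail=15; on 'a' 15→0 → fail=1;  out {3}∪{0}={0,3}
  n17('ccb'): parent n16 fail=15; on 'b' 15 → fail=19;  out ∅∪∅=∅
  n20('cbd'): parent n19 fail=6; on 'd' 6→0 → fail=12;  out {5}∪∅={5}
  n4('addb'): parent n3 fail=12; on 'b' 12→0 → fail=6;  out ∅∪∅=∅
  n9('bada'): parent n8 fail=2; on 'a' 2→12→0 → fail=1;  out ∅∪{0}={0}
  n18('ccbd'): parent n17 fail=19; on 'd' 19 → fail=20;  out {4}∪{5}={4,5}
  n5('addbd'): parent n4 fail=6; on 'd' 6→0 → fail=12;  out {1}∪∅={1}
  n10('badad'): parent n9 fail=1; on 'd' 1 → fail=2;  out ∅∪∅=∅
  n11('badadb'): parent n10 fail=2; on 'b' 2→12→0 → fail=6;  out {2}∪∅={2}

Text stream:
[0] read 'a'  n0⇒n1  → match P0@[0:0]
[1] read 'b'  n1⇒n6 (via fail)
[2] read 'b'  n6⇒n6 (via fail)
[3] read 'c'  n6⇒n15 (via fail)
[4] read 'c'  n15⇒n16
[5] read 'b'  n16⇒n17
[6] read 'd'  n17⇒n18  → match P4@[3:6],P5@[4:6]
[7] read 'd'  n18⇒n12 (via fail)
[8] read 'c'  n12⇒n13
[9] read 'b'  n13⇒n19 (via fail)
[10] read 'd'  n19⇒n20  → match P5@[8:10]
[11] read 'c'  n20⇒n13 (via fail)
[12] read 'a'  n13⇒n14  → match P0@[12:12],P3@[10:12]
[13] read 'd'  n14⇒n2 (via fail)
[14] read 'd'  n2⇒n3
[15] read 'b'  n3⇒n4
[16] read 'd'  n4⇒n5  → match P1@[12:16]
[17] read 'b'  n5⇒n6 (via fail)
[18] read 'd'  n6⇒n12 (via fail)
[19] read 'c'  n12⇒n13
[20] read 'd'  n13⇒n12 (via fail)
[21] read 'c'  n12⇒n13
[22] read 'a'  n13⇒n14  → match P0@[22:22],P3@[20:22]
[23] read 'b'  n14⇒n6 (via fail)
[24] read 'a'  n6⇒n7  → match P0@[24:24]
[25] read 'd'  n7⇒n8
[26] read 'a'  n8⇒n9  → match P0@[26:26]
[27] read 'd'  n9⇒n10
[28] read 'b'  n10⇒n11  → match P2@[23:28]
[29] read 'd'  n11⇒n12 (via fail)
[30] read 'c'  n12⇒n13
[31] read 'b'  n13⇒n19 (via fail)
[32] read 'd'  n19⇒n20  → match P5@[30:32]
[33] read 'a'  n20⇒n1 (via fail)  → match P0@[33:33]
[34] read 'b'  n1⇒n6 (via fail)
[35] read 'c'  n6⇒n15 (via fail)
[36] read 'a'  n15⇒n1 (via fail)  → match P0@[36:36]
[37] read 'c'  n1⇒n15 (via fail)
[38] read 'c'  n15⇒n16
[39] read 'b'  n16⇒n17
[40] read 'd'  n17⇒n18  → match P4@[37:40],P5@[38:40]
[41] read 'b'  n18⇒n6 (via fail)
[42] read 'c'  n6⇒n15 (via fail)
[43] read 'c'  n15⇒n16
[44] read 'b'  n16⇒n17
[45] read 'd'  n17⇒n18  → match P4@[42:45],P5@[43:45]

Result: [[0,0],[6,4],[6,5],[10,5],[12,0],[12,3],[16,1],[22,0],[22,3],[24,0],[26,0],[28,2],[32,5],[33,0],[36,0],[40,4],[40,5],[45,4],[45,5]]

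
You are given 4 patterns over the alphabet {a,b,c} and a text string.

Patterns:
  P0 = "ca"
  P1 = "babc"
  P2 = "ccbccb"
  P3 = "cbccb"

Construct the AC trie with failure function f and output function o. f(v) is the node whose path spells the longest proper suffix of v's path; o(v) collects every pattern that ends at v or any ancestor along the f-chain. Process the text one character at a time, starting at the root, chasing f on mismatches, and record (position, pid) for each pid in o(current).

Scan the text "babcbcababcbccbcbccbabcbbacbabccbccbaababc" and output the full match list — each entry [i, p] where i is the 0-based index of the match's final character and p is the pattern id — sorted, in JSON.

Construct AC machine:
Trie (insert patterns):
  n0 'ε': b→3 c→1
  n1 'c': a→2 b→12 c→7
  n2 'ca': ·  ←P0
  n3 'b': a→4
  n4 'ba': b→5
  n5 'bab': c→6
  n6 'babc': ·  ←P1
  n7 'cc': b→8
  n8 'ccb': c→9
  n9 'ccbc': c→10
  n10 'ccbcc': b→11
  n11 'ccbccb': ·  ←P2
  n12 'cb': c→13
  n13 'cbc': c→14
  n14 'cbcc': b→15
  n15 'cbccb': ·  ←P3

Failure links (BFS by depth):
  n1('c'): parent n0 fail=0; on 'c' 0 → fail=0;  out ∅∪∅=∅
  n3('b'): parent n0 fail=0; on 'b' 0 → fail=0;  out ∅∪∅=∅
  n2('ca'): parent n1 fail=0; on 'a' 0 → fail=0;  out {0}∪∅={0}
  n4('ba'): parent n3 fail=0; on 'a' 0 → fail=0;  out ∅∪∅=∅
  n7('cc'): parent n1 fail=0; on 'c' 0 → fail=1;  out ∅∪∅=∅
  n12('cb'): parent n1 fail=0; on 'b' 0 → fail=3;  out ∅∪∅=∅
  n5('bab'): parent n4 fail=0; on 'b' 0 → fail=3;  out ∅∪∅=∅
  n8('ccb'): parent n7 fail=1; on 'b' 1 → fail=12;  out ∅∪∅=∅
  n13('cbc'): parent n12 fail=3; on 'c' 3→0 → fail=1;  out ∅∪∅=∅
  n6('babc'): parent n5 fail=3; on 'c' 3→0 → fail=1;  out {1}∪∅={1}
  n9('ccbc'): parent n8 fail=12; on 'c' 12 → fail=13;  out ∅∪∅=∅
  n14('cbcc'): parent n13 fail=1; on 'c' 1 → fail=7;  out ∅∪∅=∅
  n10('ccbcc'): parent n9 fail=13; on 'c' 13 → fail=14;  out ∅∪∅=∅
  n15('cbccb'): parent n14 fail=7; on 'b' 7 → fail=8;  out {3}∪∅={3}
  n11('ccbccb'): parent n10 fail=14; on 'b' 14 → fail=15;  out {2}∪{3}={2,3}

Run:
pos 0 'b': at 3
pos 1 'a': at 4
pos 2 'b': at 5
pos 3 'c': at 6  → match P1@[0:3]
pos 4 'b': at 12 (fail-walked)
pos 5 'c': at 13
pos 6 'a': at 2 (fail-walked)  → match P0@[5:6]
pos 7 'b': at 3 (fail-walked)
pos 8 'a': at 4
pos 9 'b': at 5
pos 10 'c': at 6  → match P1@[7:10]
pos 11 'b': at 12 (fail-walked)
pos 12 'c': at 13
pos 13 'c': at 14
pos 14 'b': at 15  → match P3@[10:14]
pos 15 'c': at 9 (fail-walked)
pos 16 'b': at 12 (fail-walked)
pos 17 'c': at 13
pos 18 'c': at 14
pos 19 'b': at 15  → match P3@[15:19]
pos 20 'a': at 4 (fail-walked)
pos 21 'b': at 5
pos 22 'c': at 6  → match P1@[19:22]
pos 23 'b': at 12 (fail-walked)
pos 24 'b': at 3 (fail-walked)
pos 25 'a': at 4
pos 26 'c': at 1 (fail-walked)
pos 27 'b': at 12
pos 28 'a': at 4 (fail-walked)
pos 29 'b': at 5
pos 30 'c': at 6  → match P1@[27:30]
pos 31 'c': at 7 (fail-walked)
pos 32 'b': at 8
pos 33 'c': at 9
pos 34 'c': at 10
pos 35 'b': at 11  → match P2@[30:35],P3@[31:35]
pos 36 'a': at 4 (fail-walked)
pos 37 'a': at 0 (fail-walked)
pos 38 'b': at 3
pos 39 'a': at 4
pos 40 'b': at 5
pos 41 'c': at 6  → match P1@[38:41]

All matches (sorted): [[3,1],[6,0],[10,1],[14,3],[19,3],[22,1],[30,1],[35,2],[35,3],[41,1]]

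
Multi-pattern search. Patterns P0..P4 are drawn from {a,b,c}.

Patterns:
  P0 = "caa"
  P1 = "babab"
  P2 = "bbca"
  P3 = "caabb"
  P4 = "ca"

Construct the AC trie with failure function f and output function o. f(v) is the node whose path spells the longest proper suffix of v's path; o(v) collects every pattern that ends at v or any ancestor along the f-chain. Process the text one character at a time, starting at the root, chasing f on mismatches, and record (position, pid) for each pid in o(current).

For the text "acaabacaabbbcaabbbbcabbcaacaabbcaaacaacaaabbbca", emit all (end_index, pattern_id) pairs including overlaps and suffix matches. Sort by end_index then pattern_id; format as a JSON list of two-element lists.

Build:
Trie nodes:
  n0 'ε': b→4 c→1
  n1 'c': a→2
  n2 'ca': a→3  [P4 ends]
  n3 'caa': b→12  [P0 ends]
  n4 'b': a→5 b→9
  n5 'ba': b→6
  n6 'bab': a→7
  n7 'baba': b→8
  n8 'babab': ·  [P1 ends]
  n9 'bb': c→10
  n10 'bbc': a→11
  n11 'bbca': ·  [P2 ends]
  n12 'caab': b→13
  n13 'caabb': ·  [P3 ends]

Failure links (BFS by depth):
  n1('c'): parent n0 fail=0; on 'c' 0 → fail=0;  out ∅∪∅=∅
  n4('b'): parent n0 fail=0; on 'b' 0 → fail=0;  out ∅∪∅=∅
  n2('ca'): parent n1 fail=0; on 'a' 0 → fail=0;  out {4}∪∅={4}
  n5('ba'): parent n4 fail=0; on 'a' 0 → fail=0;  out ∅∪∅=∅
  n9('bb'): parent n4 fail=0; on 'b' 0 → fail=4;  out ∅∪∅=∅
  n3('caa'): parent n2 fail=0; on 'a' 0 → fail=0;  out {0}∪∅={0}
  n6('bab'): parent n5 fail=0; on 'b' 0 → fail=4;  out ∅∪∅=∅
  n10('bbc'): parent n9 fail=4; on 'c' 4→0 → fail=1;  out ∅∪∅=∅
  n7('baba'): parent n6 fail=4; on 'a' 4 → fail=5;  out ∅∪∅=∅
  n11('bbca'): parent n10 fail=1; on 'a' 1 → fail=2;  out {2}∪{4}={2,4}
  n12('caab'): parent n3 fail=0; on 'b' 0 → fail=4;  out ∅∪∅=∅
  n8('babab'): parent n7 fail=5; on 'b' 5 → fail=6;  out {1}∪∅={1}
  n13('caabb'): parent n12 fail=4; on 'b' 4 → fail=9;  out {3}∪∅={3}

Text stream:
i=0 'a': node 0→0
i=1 'c': node 0→1
i=2 'a': node 1→2  ** P4@[1:2]
i=3 'a': node 2→3  ** P0@[1:3]
i=4 'b': node 3→12
i=5 'a': node 12→5 ·f
i=6 'c': node 5→1 ·f
i=7 'a': node 1→2  ** P4@[6:7]
i=8 'a': node 2→3  ** P0@[6:8]
i=9 'b': node 3→12
i=10 'b': node 12→13  ** P3@[6:10]
i=11 'b': node 13→9 ·f
i=12 'c': node 9→10
i=13 'a': node 10→11  ** P2@[10:13],P4@[12:13]
i=14 'a': node 11→3 ·f  ** P0@[12:14]
i=15 'b': node 3→12
i=16 'b': node 12→13  ** P3@[12:16]
i=17 'b': node 13→9 ·f
i=18 'b': node 9→9 ·f
i=19 'c': node 9→10
i=20 'a': node 10→11  ** P2@[17:20],P4@[19:20]
i=21 'b': node 11→4 ·f
i=22 'b': node 4→9
i=23 'c': node 9→10
i=24 'a': node 10→11  ** P2@[21:24],P4@[23:24]
i=25 'a': node 11→3 ·f  ** P0@[23:25]
i=26 'c': node 3→1 ·f
i=27 'a': node 1→2  ** P4@[26:27]
i=28 'a': node 2→3  ** P0@[26:28]
i=29 'b': node 3→12
i=30 'b': node 12→13  ** P3@[26:30]
i=31 'c': node 13→10 ·f
i=32 'a': node 10→11  ** P2@[29:32],P4@[31:32]
i=33 'a': node 11→3 ·f  ** P0@[31:33]
i=34 'a': node 3→0 ·f
i=35 'c': node 0→1
i=36 'a': node 1→2  ** P4@[35:36]
i=37 'a': node 2→3  ** P0@[35:37]
i=38 'c': node 3→1 ·f
i=39 'a': node 1→2  ** P4@[38:39]
i=40 'a': node 2→3  ** P0@[38:40]
i=41 'a': node 3→0 ·f
i=42 'b': node 0→4
i=43 'b': node 4→9
i=44 'b': node 9→9 ·f
i=45 'c': node 9→10
i=46 'a': node 10→11  ** P2@[43:46],P4@[45:46]

Result: [[2,4],[3,0],[7,4],[8,0],[10,3],[13,2],[13,4],[14,0],[16,3],[20,2],[20,4],[24,2],[24,4],[25,0],[27,4],[28,0],[30,3],[32,2],[32,4],[33,0],[36,4],[37,0],[39,4],[40,0],[46,2],[46,4]]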